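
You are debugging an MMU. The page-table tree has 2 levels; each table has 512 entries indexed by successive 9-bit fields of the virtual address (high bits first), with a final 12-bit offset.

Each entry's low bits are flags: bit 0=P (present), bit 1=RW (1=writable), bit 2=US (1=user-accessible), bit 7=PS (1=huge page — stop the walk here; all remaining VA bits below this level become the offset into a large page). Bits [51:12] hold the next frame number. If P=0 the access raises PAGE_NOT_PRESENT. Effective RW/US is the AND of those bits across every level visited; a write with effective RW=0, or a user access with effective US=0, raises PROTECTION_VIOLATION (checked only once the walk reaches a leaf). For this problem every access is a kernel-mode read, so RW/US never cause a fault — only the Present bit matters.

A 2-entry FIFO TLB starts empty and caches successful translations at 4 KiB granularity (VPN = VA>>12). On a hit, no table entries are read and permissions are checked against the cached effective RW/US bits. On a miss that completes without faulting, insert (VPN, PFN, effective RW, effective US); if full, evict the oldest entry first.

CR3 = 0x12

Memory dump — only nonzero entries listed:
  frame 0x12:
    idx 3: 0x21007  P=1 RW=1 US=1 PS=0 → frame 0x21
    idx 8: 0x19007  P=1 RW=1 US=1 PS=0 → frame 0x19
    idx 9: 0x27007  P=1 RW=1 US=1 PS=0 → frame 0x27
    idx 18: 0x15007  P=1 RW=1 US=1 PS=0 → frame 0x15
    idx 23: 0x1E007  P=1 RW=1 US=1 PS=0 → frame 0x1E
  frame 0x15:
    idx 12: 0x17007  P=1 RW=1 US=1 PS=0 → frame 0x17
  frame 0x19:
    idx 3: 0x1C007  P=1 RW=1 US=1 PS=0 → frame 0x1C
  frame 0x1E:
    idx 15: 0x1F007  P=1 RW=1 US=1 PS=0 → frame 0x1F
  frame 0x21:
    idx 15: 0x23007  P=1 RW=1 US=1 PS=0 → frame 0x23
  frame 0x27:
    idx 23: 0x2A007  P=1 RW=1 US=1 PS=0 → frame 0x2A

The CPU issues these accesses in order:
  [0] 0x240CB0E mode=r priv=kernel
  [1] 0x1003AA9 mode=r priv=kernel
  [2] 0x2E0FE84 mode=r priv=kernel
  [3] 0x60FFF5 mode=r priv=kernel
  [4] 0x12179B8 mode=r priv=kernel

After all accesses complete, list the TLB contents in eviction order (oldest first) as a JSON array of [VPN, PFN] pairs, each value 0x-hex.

Walk each access:
#0 VA=0x240CB0E (r,kernel):
  L0: frame=0x12 idx=18 entry=0x15007 [P=1 RW=1 US=1 PS=0]
  L1: frame=0x15 idx=12 entry=0x17007 [P=1 RW=1 US=1 PS=0]
  ✓ 0x17B0E  — 2 lookups
#1 VA=0x1003AA9 (r,kernel):
  L0: frame=0x12 idx=8 entry=0x19007 [P=1 RW=1 US=1 PS=0]
  L1: frame=0x19 idx=3 entry=0x1C007 [P=1 RW=1 US=1 PS=0]
  ✓ 0x1CAA9  — 2 lookups
#2 VA=0x2E0FE84 (r,kernel):
  L0: frame=0x12 idx=23 entry=0x1E007 [P=1 RW=1 US=1 PS=0]
  L1: frame=0x1E idx=15 entry=0x1F007 [P=1 RW=1 US=1 PS=0]
  ✓ 0x1FE84  — 2 lookups
#3 VA=0x60FFF5 (r,kernel):
  L0: frame=0x12 idx=3 entry=0x21007 [P=1 RW=1 US=1 PS=0]
  L1: frame=0x21 idx=15 entry=0x23007 [P=1 RW=1 US=1 PS=0]
  ✓ 0x23FF5  — 2 lookups
#4 VA=0x12179B8 (r,kernel):
  L0: frame=0x12 idx=9 entry=0x27007 [P=1 RW=1 US=1 PS=0]
  L1: frame=0x27 idx=23 entry=0x2A007 [P=1 RW=1 US=1 PS=0]
  ✓ 0x2A9B8  — 2 lookups

TLB: [["0x60F", "0x23"], ["0x1217", "0x2A"]]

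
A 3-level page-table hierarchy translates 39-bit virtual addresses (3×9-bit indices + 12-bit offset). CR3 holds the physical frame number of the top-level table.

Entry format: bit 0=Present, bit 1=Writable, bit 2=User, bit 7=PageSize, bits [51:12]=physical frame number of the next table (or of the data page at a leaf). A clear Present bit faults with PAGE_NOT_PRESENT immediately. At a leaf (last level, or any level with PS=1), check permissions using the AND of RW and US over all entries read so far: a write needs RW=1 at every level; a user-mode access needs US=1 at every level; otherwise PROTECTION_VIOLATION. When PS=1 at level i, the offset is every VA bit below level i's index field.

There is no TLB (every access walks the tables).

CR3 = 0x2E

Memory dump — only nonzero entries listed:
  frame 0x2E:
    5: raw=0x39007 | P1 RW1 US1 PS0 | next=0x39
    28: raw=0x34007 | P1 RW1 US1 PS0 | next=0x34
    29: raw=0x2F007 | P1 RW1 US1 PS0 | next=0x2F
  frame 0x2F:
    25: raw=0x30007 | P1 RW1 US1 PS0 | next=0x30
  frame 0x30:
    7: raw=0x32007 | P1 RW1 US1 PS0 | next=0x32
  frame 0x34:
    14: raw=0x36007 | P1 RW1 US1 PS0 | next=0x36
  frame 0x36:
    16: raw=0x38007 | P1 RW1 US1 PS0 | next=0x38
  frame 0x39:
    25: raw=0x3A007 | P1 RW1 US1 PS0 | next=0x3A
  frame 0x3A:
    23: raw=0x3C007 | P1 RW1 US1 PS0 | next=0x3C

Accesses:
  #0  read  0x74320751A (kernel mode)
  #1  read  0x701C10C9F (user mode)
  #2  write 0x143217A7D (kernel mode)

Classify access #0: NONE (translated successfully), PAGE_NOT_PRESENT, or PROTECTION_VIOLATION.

Per-access translation:
#0 VA=0x74320751A (r,kernel):
  L0 @0x2E[29] → 0x2F007  P=1,RW=1,US=1,PS=0
  L1 @0x2F[25] → 0x30007  P=1,RW=1,US=1,PS=0
  L2 @0x30[7] → 0x32007  P=1,RW=1,US=1,PS=0
  → PA=0x3251A  (3 entries read)
#1 VA=0x701C10C9F (r,user):
  L0 @0x2E[28] → 0x34007  P=1,RW=1,US=1,PS=0
  L1 @0x34[14] → 0x36007  P=1,RW=1,US=1,PS=0
  L2 @0x36[16] → 0x38007  P=1,RW=1,US=1,PS=0
  → PA=0x38C9F  (3 entries read)
#2 VA=0x143217A7D (w,kernel):
  L0 @0x2E[5] → 0x39007  P=1,RW=1,US=1,PS=0
  L1 @0x39[25] → 0x3A007  P=1,RW=1,US=1,PS=0
  L2 @0x3A[23] → 0x3C007  P=1,RW=1,US=1,PS=0
  → PA=0x3CA7D  (3 entries read)

Access #0 fault: NONE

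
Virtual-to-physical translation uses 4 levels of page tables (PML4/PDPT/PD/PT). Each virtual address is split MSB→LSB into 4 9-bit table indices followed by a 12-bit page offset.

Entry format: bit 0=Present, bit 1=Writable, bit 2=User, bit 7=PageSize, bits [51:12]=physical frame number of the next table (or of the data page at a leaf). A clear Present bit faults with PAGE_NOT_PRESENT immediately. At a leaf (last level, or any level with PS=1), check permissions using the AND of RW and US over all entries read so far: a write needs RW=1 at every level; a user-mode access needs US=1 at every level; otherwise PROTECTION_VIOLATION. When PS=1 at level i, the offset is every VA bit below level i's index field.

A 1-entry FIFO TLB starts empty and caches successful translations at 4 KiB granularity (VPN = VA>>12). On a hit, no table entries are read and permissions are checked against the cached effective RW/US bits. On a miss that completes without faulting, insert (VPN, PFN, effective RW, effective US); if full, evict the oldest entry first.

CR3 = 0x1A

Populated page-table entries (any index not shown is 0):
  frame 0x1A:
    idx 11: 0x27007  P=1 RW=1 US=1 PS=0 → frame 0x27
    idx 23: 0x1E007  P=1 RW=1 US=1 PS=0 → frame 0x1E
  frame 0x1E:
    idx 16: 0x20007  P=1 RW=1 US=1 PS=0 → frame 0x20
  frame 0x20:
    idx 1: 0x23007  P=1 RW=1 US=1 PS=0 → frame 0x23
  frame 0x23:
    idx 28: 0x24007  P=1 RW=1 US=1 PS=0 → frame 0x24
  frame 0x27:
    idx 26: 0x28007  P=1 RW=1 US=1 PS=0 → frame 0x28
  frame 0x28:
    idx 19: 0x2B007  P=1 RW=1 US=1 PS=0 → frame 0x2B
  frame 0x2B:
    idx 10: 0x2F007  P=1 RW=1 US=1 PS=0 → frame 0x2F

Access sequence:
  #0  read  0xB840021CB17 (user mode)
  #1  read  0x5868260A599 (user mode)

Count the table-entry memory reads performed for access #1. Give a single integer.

Walk each access:
#0 VA=0xB840021CB17 (r,user):
  L0 @0x1A[23] → 0x1E007  P=1,RW=1,US=1,PS=0
  L1 @0x1E[16] → 0x20007  P=1,RW=1,US=1,PS=0
  L2 @0x20[1] → 0x23007  P=1,RW=1,US=1,PS=0
  L3 @0x23[28] → 0x24007  P=1,RW=1,US=1,PS=0
  → PA=0x24B17  (4 entries read)
#1 VA=0x5868260A599 (r,user):
  L0 @0x1A[11] → 0x27007  P=1,RW=1,US=1,PS=0
  L1 @0x27[26] → 0x28007  P=1,RW=1,US=1,PS=0
  L2 @0x28[19] → 0x2B007  P=1,RW=1,US=1,PS=0
  L3 @0x2B[10] → 0x2F007  P=1,RW=1,US=1,PS=0
  → PA=0x2F599  (4 entries read)

Entries read for #1: 4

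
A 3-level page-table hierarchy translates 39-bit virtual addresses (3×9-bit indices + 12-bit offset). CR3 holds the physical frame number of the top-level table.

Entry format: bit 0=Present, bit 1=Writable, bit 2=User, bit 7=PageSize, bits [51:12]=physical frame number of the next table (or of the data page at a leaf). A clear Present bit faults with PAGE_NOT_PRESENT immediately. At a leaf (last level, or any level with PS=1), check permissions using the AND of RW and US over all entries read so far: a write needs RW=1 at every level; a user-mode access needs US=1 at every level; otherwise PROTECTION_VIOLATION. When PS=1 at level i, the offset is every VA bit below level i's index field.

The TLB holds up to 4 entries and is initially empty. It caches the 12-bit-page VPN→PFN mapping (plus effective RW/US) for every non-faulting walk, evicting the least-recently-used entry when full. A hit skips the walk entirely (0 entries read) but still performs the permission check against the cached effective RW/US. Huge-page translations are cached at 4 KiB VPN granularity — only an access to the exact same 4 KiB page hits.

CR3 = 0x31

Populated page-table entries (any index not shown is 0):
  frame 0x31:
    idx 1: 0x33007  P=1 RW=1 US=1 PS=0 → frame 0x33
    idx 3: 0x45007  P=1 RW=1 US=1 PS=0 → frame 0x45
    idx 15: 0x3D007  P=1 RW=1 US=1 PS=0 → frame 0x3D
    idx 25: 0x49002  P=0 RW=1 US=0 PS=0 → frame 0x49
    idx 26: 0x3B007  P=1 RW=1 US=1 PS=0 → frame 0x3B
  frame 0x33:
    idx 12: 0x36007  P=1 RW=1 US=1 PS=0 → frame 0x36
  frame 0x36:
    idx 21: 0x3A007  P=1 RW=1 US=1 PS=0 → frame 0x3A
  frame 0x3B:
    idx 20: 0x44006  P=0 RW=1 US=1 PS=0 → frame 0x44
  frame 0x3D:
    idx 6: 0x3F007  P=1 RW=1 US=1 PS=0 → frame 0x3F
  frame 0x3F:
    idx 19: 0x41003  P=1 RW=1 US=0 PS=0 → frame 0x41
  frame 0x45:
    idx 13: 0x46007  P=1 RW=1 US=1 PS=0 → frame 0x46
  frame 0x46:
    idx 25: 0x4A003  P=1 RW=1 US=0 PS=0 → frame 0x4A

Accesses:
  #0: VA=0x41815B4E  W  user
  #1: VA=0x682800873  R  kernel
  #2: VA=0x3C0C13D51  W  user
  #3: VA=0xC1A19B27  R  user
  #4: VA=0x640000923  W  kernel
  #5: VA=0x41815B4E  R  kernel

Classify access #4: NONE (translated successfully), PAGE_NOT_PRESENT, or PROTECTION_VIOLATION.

Per-access translation:
#0 VA=0x41815B4E (w,user):
  [0] read 0x31 idx=1: raw=0x33007 flags P=1 W=1 U=1 S=0
  [1] read 0x33 idx=12: raw=0x36007 flags P=1 W=1 U=1 S=0
  [2] read 0x36 idx=21: raw=0x3A007 flags P=1 W=1 U=1 S=0
  ⇒ phys 0x3AB4E  [3 reads]
#1 VA=0x682800873 (r,kernel):
  [0] read 0x31 idx=26: raw=0x3B007 flags P=1 W=1 U=1 S=0
  [1] read 0x3B idx=20: raw=0x44006 flags P=0 W=1 U=1 S=0
  ✗ PAGE_NOT_PRESENT  [2 reads]
#2 VA=0x3C0C13D51 (w,user):
  [0] read 0x31 idx=15: raw=0x3D007 flags P=1 W=1 U=1 S=0
  [1] read 0x3D idx=6: raw=0x3F007 flags P=1 W=1 U=1 S=0
  [2] read 0x3F idx=19: raw=0x41003 flags P=1 W=1 U=0 S=0
  ✗ PROTECTION_VIOLATION  [3 reads]
#3 VA=0xC1A19B27 (r,user):
  [0] read 0x31 idx=3: raw=0x45007 flags P=1 W=1 U=1 S=0
  [1] read 0x45 idx=13: raw=0x46007 flags P=1 W=1 U=1 S=0
  [2] read 0x46 idx=25: raw=0x4A003 flags P=1 W=1 U=0 S=0
  ✗ PROTECTION_VIOLATION  [3 reads]
#4 VA=0x640000923 (w,kernel):
  [0] read 0x31 idx=25: raw=0x49002 flags P=0 W=1 U=0 S=0
  ✗ PAGE_NOT_PRESENT  [1 reads]
#5 VA=0x41815B4E (r,kernel):
  TLB hit vpn=0x41815 → PA=0x3AB4E

Access #4 fault: PAGE_NOT_PRESENT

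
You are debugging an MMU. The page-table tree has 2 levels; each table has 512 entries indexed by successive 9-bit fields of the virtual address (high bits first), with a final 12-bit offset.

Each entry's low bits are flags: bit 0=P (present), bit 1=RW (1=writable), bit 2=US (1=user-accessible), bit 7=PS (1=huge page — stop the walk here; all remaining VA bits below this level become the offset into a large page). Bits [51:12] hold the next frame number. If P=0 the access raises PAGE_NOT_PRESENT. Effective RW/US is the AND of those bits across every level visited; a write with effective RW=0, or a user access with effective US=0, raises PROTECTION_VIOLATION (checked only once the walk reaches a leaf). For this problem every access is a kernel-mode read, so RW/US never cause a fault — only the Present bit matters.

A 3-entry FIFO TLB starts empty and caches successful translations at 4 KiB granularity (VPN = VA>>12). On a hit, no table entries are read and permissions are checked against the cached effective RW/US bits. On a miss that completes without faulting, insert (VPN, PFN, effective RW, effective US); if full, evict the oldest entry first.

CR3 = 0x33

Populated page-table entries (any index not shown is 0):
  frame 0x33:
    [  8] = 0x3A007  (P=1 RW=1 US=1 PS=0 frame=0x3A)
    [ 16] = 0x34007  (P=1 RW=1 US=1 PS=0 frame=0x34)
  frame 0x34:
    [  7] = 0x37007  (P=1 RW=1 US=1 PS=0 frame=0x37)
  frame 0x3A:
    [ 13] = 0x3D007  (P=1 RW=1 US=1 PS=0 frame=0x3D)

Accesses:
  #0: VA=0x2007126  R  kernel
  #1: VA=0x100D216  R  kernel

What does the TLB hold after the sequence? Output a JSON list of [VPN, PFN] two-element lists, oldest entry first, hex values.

Per-access translation:
#0 VA=0x2007126 (r,kernel):
  L0 @0x33[16] → 0x34007  P=1,RW=1,US=1,PS=0
  L1 @0x34[7] → 0x37007  P=1,RW=1,US=1,PS=0
  → PA=0x37126  (2 entries read)
#1 VA=0x100D216 (r,kernel):
  L0 @0x33[8] → 0x3A007  P=1,RW=1,US=1,PS=0
  L1 @0x3A[13] → 0x3D007  P=1,RW=1,US=1,PS=0
  → PA=0x3D216  (2 entries read)

TLB: [["0x2007", "0x37"], ["0x100D", "0x3D"]]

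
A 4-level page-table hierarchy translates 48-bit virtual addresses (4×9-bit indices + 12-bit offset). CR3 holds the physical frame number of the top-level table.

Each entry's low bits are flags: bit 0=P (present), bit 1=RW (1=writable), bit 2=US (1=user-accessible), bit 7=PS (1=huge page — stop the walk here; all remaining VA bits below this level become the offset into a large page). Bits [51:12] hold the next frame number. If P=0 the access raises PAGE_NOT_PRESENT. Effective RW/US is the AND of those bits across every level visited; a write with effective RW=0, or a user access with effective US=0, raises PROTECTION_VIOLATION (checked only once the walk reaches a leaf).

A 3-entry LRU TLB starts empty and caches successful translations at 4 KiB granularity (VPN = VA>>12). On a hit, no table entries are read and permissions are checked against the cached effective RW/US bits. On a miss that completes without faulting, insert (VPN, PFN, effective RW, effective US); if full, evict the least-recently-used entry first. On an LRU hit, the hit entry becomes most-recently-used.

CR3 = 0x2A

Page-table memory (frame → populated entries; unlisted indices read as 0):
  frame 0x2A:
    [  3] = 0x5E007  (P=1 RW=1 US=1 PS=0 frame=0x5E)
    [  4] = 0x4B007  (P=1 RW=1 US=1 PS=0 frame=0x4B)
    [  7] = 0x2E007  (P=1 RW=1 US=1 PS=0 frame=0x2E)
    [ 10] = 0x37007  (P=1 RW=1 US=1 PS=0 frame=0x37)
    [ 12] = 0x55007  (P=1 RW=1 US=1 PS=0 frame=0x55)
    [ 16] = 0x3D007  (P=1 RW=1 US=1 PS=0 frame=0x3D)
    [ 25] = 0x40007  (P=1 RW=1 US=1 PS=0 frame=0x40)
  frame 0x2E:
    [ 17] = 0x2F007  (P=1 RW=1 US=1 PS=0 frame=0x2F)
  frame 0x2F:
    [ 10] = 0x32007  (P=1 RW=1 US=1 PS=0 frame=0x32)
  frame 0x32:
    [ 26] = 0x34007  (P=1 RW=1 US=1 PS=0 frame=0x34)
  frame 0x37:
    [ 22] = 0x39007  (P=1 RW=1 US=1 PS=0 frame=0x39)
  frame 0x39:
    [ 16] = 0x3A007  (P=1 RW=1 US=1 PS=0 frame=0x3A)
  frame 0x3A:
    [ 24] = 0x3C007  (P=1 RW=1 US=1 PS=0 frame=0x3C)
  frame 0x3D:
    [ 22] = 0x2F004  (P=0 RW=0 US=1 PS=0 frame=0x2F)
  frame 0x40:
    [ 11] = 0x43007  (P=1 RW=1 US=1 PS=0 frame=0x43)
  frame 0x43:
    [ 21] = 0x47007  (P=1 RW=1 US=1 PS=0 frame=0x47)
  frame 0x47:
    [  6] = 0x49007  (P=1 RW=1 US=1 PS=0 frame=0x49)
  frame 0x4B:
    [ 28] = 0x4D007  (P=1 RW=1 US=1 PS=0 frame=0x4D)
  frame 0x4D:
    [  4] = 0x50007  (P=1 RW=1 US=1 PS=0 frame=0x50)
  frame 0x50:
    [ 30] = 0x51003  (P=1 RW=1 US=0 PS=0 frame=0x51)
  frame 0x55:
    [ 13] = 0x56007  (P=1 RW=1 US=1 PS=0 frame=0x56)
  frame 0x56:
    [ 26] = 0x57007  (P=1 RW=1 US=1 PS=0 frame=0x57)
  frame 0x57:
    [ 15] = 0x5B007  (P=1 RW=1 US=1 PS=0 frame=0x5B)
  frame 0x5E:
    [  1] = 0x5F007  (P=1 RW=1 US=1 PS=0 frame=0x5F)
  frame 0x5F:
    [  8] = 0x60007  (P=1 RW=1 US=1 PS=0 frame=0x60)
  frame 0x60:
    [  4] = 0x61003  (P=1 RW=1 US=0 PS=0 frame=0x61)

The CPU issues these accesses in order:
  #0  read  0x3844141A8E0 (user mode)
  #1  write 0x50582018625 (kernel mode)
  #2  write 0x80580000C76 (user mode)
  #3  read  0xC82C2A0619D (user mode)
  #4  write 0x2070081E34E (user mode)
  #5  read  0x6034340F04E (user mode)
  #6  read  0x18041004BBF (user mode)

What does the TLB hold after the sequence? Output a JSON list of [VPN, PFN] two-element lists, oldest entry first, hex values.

Walk each access:
#0 VA=0x3844141A8E0 (r,user):
  lvl0: tbl 0x2A, slot 7 ⇒ 0x2E007 (P1/RW1/US1/PS0)
  lvl1: tbl 0x2E, slot 17 ⇒ 0x2F007 (P1/RW1/US1/PS0)
  lvl2: tbl 0x2F, slot 10 ⇒ 0x32007 (P1/RW1/US1/PS0)
  lvl3: tbl 0x32, slot 26 ⇒ 0x34007 (P1/RW1/US1/PS0)
  ✓ 0x348E0  — 4 lookups
#1 VA=0x50582018625 (w,kernel):
  lvl0: tbl 0x2A, slot 10 ⇒ 0x37007 (P1/RW1/US1/PS0)
  lvl1: tbl 0x37, slot 22 ⇒ 0x39007 (P1/RW1/US1/PS0)
  lvl2: tbl 0x39, slot 16 ⇒ 0x3A007 (P1/RW1/US1/PS0)
  lvl3: tbl 0x3A, slot 24 ⇒ 0x3C007 (P1/RW1/US1/PS0)
  ✓ 0x3C625  — 4 lookups
#2 VA=0x80580000C76 (w,user):
  lvl0: tbl 0x2A, slot 16 ⇒ 0x3D007 (P1/RW1/US1/PS0)
  lvl1: tbl 0x3D, slot 22 ⇒ 0x2F004 (P0/RW0/US1/PS0)
  → PAGE_NOT_PRESENT  (2 entries read)
#3 VA=0xC82C2A0619D (r,user):
  lvl0: tbl 0x2A, slot 25 ⇒ 0x40007 (P1/RW1/US1/PS0)
  lvl1: tbl 0x40, slot 11 ⇒ 0x43007 (P1/RW1/US1/PS0)
  lvl2: tbl 0x43, slot 21 ⇒ 0x47007 (P1/RW1/US1/PS0)
  lvl3: tbl 0x47, slot 6 ⇒ 0x49007 (P1/RW1/US1/PS0)
  ✓ 0x4919D  — 4 lookups
#4 VA=0x2070081E34E (w,user):
  lvl0: tbl 0x2A, slot 4 ⇒ 0x4B007 (P1/RW1/US1/PS0)
  lvl1: tbl 0x4B, slot 28 ⇒ 0x4D007 (P1/RW1/US1/PS0)
  lvl2: tbl 0x4D, slot 4 ⇒ 0x50007 (P1/RW1/US1/PS0)
  lvl3: tbl 0x50, slot 30 ⇒ 0x51003 (P1/RW1/US0/PS0)
  → PROTECTION_VIOLATION  (4 entries read)
#5 VA=0x6034340F04E (r,user):
  lvl0: tbl 0x2A, slot 12 ⇒ 0x55007 (P1/RW1/US1/PS0)
  lvl1: tbl 0x55, slot 13 ⇒ 0x56007 (P1/RW1/US1/PS0)
  lvl2: tbl 0x56, slot 26 ⇒ 0x57007 (P1/RW1/US1/PS0)
  lvl3: tbl 0x57, slot 15 ⇒ 0x5B007 (P1/RW1/US1/PS0)
  ✓ 0x5B04E  — 4 lookups
#6 VA=0x18041004BBF (r,user):
  lvl0: tbl 0x2A, slot 3 ⇒ 0x5E007 (P1/RW1/US1/PS0)
  lvl1: tbl 0x5E, slot 1 ⇒ 0x5F007 (P1/RW1/US1/PS0)
  lvl2: tbl 0x5F, slot 8 ⇒ 0x60007 (P1/RW1/US1/PS0)
  lvl3: tbl 0x60, slot 4 ⇒ 0x61003 (P1/RW1/US0/PS0)
  → PROTECTION_VIOLATION  (4 entries read)

TLB: [["0x50582018", "0x3C"], ["0xC82C2A06", "0x49"], ["0x6034340F", "0x5B"]]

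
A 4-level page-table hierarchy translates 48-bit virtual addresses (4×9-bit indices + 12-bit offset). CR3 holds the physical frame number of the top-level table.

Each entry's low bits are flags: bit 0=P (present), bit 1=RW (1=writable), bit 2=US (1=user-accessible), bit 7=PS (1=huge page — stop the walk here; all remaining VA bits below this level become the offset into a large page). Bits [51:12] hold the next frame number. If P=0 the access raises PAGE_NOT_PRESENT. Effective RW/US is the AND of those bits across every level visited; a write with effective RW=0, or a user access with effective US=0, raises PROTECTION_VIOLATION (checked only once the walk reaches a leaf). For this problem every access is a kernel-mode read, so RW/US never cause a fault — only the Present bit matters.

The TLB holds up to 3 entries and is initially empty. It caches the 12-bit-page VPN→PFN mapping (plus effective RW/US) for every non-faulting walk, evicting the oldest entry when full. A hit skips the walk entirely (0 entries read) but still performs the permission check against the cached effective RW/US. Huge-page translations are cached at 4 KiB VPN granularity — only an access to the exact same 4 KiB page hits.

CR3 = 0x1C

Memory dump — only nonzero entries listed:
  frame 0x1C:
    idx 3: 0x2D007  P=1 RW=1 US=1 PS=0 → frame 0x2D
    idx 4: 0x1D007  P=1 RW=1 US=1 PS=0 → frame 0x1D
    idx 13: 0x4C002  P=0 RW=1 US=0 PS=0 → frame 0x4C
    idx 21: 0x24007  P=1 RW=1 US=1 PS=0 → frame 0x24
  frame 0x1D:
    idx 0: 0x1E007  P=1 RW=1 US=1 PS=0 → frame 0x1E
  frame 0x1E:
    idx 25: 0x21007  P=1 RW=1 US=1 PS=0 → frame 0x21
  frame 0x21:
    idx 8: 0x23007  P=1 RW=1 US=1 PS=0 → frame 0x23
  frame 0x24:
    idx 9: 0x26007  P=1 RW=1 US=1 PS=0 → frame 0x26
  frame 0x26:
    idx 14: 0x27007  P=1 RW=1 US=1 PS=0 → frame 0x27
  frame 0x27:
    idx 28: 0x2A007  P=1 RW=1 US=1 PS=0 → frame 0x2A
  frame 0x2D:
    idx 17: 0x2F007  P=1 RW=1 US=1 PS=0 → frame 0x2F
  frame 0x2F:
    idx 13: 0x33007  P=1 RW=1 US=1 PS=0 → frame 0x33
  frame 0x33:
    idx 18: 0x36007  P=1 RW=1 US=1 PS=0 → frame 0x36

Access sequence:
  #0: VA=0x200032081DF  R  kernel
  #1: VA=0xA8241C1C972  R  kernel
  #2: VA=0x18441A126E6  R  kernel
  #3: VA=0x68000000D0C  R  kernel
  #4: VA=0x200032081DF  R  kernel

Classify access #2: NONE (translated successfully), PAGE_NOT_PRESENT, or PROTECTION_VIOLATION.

Per-access translation:
#0 VA=0x200032081DF (r,kernel):
  [0] read 0x1C idx=4: raw=0x1D007 flags P=1 W=1 U=1 S=0
  [1] read 0x1D idx=0: raw=0x1E007 flags P=1 W=1 U=1 S=0
  [2] read 0x1E idx=25: raw=0x21007 flags P=1 W=1 U=1 S=0
  [3] read 0x21 idx=8: raw=0x23007 flags P=1 W=1 U=1 S=0
  ⇒ phys 0x231DF  [4 reads]
#1 VA=0xA8241C1C972 (r,kernel):
  [0] read 0x1C idx=21: raw=0x24007 flags P=1 W=1 U=1 S=0
  [1] read 0x24 idx=9: raw=0x26007 flags P=1 W=1 U=1 S=0
  [2] read 0x26 idx=14: raw=0x27007 flags P=1 W=1 U=1 S=0
  [3] read 0x27 idx=28: raw=0x2A007 flags P=1 W=1 U=1 S=0
  ⇒ phys 0x2A972  [4 reads]
#2 VA=0x18441A126E6 (r,kernel):
  [0] read 0x1C idx=3: raw=0x2D007 flags P=1 W=1 U=1 S=0
  [1] read 0x2D idx=17: raw=0x2F007 flags P=1 W=1 U=1 S=0
  [2] read 0x2F idx=13: raw=0x33007 flags P=1 W=1 U=1 S=0
  [3] read 0x33 idx=18: raw=0x36007 flags P=1 W=1 U=1 S=0
  ⇒ phys 0x366E6  [4 reads]
#3 VA=0x68000000D0C (r,kernel):
  [0] read 0x1C idx=13: raw=0x4C002 flags P=0 W=1 U=0 S=0
  → PAGE_NOT_PRESENT  (1 entries read)
#4 VA=0x200032081DF (r,kernel):
  TLB hit vpn=0x20003208 → PA=0x231DF

Access #2 fault: NONE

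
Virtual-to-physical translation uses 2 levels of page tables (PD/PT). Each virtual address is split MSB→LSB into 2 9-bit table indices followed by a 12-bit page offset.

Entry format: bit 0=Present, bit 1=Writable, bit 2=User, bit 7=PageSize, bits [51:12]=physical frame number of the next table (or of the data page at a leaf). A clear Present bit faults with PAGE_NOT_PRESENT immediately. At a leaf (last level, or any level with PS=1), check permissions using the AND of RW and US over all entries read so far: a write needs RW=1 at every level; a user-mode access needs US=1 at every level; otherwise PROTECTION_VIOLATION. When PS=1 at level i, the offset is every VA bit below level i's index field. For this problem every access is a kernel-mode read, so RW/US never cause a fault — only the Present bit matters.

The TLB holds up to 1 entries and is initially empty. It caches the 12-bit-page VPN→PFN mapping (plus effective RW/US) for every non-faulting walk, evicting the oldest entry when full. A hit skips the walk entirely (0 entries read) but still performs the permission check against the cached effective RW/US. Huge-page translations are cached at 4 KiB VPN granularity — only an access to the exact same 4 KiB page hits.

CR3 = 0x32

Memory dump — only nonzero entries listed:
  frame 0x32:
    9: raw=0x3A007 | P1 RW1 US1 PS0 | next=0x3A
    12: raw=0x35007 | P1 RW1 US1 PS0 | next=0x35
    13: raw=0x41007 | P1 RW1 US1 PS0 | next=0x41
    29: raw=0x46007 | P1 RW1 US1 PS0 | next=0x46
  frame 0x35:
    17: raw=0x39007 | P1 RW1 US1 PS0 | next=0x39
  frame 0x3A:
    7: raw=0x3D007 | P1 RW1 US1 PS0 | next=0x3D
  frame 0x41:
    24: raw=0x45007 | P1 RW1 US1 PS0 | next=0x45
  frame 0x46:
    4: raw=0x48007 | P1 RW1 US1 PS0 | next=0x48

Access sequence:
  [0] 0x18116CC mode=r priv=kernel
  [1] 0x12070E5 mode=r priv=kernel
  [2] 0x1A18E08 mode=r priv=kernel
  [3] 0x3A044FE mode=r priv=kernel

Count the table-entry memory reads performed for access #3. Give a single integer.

Walk each access:
#0 VA=0x18116CC (r,kernel):
  lvl0: tbl 0x32, slot 12 ⇒ 0x35007 (P1/RW1/US1/PS0)
  lvl1: tbl 0x35, slot 17 ⇒ 0x39007 (P1/RW1/US1/PS0)
  ⇒ phys 0x396CC  [2 reads]
#1 VA=0x12070E5 (r,kernel):
  lvl0: tbl 0x32, slot 9 ⇒ 0x3A007 (P1/RW1/US1/PS0)
  lvl1: tbl 0x3A, slot 7 ⇒ 0x3D007 (P1/RW1/US1/PS0)
  ⇒ phys 0x3D0E5  [2 reads]
#2 VA=0x1A18E08 (r,kernel):
  lvl0: tbl 0x32, slot 13 ⇒ 0x41007 (P1/RW1/US1/PS0)
  lvl1: tbl 0x41, slot 24 ⇒ 0x45007 (P1/RW1/US1/PS0)
  ⇒ phys 0x45E08  [2 reads]
#3 VA=0x3A044FE (r,kernel):
  lvl0: tbl 0x32, slot 29 ⇒ 0x46007 (P1/RW1/US1/PS0)
  lvl1: tbl 0x46, slot 4 ⇒ 0x48007 (P1/RW1/US1/PS0)
  ⇒ phys 0x484FE  [2 reads]

Entries read for #3: 2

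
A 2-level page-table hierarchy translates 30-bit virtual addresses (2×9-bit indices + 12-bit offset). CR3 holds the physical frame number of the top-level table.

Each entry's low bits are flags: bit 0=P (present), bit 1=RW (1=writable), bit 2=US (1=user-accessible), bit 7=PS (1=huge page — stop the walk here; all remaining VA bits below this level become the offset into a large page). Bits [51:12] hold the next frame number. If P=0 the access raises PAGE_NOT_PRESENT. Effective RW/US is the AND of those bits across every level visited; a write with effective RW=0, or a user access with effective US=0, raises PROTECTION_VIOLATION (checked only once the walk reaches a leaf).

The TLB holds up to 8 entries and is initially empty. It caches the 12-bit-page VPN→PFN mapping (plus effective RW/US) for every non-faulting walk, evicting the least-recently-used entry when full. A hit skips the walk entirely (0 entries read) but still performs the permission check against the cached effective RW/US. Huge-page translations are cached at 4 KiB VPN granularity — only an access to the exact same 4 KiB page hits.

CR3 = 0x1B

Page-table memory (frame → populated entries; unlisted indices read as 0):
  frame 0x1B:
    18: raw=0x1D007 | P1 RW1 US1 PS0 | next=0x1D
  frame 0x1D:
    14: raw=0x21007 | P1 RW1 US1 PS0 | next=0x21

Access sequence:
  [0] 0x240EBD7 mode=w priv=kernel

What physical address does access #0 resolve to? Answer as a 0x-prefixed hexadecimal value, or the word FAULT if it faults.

Per-access translation:
#0 VA=0x240EBD7 (w,kernel):
  L0 @0x1B[18] → 0x1D007  P=1,RW=1,US=1,PS=0
  L1 @0x1D[14] → 0x21007  P=1,RW=1,US=1,PS=0
  ⇒ phys 0x21BD7  [2 reads]

Access #0 PA: 0x21BD7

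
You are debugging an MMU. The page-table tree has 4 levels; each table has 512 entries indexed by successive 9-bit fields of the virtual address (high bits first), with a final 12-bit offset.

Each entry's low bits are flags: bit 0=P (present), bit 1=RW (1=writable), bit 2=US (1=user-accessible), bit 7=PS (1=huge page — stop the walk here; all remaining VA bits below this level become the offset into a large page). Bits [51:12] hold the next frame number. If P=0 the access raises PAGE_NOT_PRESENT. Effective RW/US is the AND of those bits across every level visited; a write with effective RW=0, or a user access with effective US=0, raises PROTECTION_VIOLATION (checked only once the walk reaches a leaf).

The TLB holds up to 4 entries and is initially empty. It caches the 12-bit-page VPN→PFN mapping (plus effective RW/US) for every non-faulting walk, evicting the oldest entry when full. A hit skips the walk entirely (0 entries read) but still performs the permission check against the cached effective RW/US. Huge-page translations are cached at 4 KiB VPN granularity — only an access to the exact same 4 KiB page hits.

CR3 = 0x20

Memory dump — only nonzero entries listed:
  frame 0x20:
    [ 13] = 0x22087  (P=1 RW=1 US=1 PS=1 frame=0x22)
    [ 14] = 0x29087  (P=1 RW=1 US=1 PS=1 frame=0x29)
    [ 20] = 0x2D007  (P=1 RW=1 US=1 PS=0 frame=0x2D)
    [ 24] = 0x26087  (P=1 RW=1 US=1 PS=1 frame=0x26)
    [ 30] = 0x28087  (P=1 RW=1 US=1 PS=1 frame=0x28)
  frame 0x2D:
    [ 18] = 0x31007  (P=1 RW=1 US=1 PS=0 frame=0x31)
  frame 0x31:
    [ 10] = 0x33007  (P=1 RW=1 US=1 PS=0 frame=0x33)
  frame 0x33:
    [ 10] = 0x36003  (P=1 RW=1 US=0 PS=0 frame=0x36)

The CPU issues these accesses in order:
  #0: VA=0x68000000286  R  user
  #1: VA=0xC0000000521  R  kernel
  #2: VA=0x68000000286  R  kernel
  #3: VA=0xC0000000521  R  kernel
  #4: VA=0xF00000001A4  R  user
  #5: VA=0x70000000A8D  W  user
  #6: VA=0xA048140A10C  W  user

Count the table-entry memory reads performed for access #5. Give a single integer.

Per-access translation:
#0 VA=0x68000000286 (r,user):
  lvl0: tbl 0x20, slot 13 ⇒ 0x22087 (P1/RW1/US1/PS1)
  ✓ 0x22286 (huge @L0)  — 1 lookups
#1 VA=0xC0000000521 (r,kernel):
  lvl0: tbl 0x20, slot 24 ⇒ 0x26087 (P1/RW1/US1/PS1)
  ✓ 0x26521 (huge @L0)  — 1 lookups
#2 VA=0x68000000286 (r,kernel):
  TLB hit vpn=0x68000000 → PA=0x22286
#3 VA=0xC0000000521 (r,kernel):
  TLB hit vpn=0xC0000000 → PA=0x26521
#4 VA=0xF00000001A4 (r,user):
  lvl0: tbl 0x20, slot 30 ⇒ 0x28087 (P1/RW1/US1/PS1)
  ✓ 0x281A4 (huge @L0)  — 1 lookups
#5 VA=0x70000000A8D (w,user):
  lvl0: tbl 0x20, slot 14 ⇒ 0x29087 (P1/RW1/US1/PS1)
  ✓ 0x29A8D (huge @L0)  — 1 lookups
#6 VA=0xA048140A10C (w,user):
  lvl0: tbl 0x20, slot 20 ⇒ 0x2D007 (P1/RW1/US1/PS0)
  lvl1: tbl 0x2D, slot 18 ⇒ 0x31007 (P1/RW1/US1/PS0)
  lvl2: tbl 0x31, slot 10 ⇒ 0x33007 (P1/RW1/US1/PS0)
  lvl3: tbl 0x33, slot 10 ⇒ 0x36003 (P1/RW1/US0/PS0)
  ⇒ fault: PROTECTION_VIOLATION  — 4 lookups

Entries read for #5: 1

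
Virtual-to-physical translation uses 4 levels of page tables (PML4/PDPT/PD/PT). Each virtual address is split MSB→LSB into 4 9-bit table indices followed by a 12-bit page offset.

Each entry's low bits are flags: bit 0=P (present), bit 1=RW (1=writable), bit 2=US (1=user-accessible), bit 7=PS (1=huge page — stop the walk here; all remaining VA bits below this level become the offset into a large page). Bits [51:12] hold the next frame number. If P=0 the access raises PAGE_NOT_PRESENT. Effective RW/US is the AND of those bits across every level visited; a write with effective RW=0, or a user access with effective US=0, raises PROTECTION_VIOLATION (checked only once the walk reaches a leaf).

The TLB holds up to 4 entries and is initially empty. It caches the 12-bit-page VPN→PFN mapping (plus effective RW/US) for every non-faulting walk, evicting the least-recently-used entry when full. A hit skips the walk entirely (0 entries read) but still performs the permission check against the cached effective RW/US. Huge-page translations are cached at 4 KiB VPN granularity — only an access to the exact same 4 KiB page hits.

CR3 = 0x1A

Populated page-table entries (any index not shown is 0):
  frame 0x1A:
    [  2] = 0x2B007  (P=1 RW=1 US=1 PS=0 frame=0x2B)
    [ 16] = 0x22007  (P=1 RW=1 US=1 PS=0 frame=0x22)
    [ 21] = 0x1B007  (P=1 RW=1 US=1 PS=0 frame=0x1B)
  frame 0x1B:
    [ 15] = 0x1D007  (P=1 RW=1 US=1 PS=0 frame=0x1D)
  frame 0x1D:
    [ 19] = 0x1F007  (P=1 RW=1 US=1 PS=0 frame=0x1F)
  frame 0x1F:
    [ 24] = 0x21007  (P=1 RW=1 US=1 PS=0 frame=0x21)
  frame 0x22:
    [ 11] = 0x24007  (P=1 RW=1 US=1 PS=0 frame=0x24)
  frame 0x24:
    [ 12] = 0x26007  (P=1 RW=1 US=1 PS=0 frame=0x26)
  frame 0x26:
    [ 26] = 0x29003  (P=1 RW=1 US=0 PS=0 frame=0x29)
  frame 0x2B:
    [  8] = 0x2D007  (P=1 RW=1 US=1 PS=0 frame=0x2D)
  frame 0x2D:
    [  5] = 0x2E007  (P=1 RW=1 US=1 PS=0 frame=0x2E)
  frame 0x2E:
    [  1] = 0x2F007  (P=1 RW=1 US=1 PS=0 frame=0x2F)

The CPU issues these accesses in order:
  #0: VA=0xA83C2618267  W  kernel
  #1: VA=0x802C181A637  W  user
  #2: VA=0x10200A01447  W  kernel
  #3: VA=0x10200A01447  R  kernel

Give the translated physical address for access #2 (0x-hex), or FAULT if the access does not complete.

Walk each access:
#0 VA=0xA83C2618267 (w,kernel):
  lvl0: tbl 0x1A, slot 21 ⇒ 0x1B007 (P1/RW1/US1/PS0)
  lvl1: tbl 0x1B, slot 15 ⇒ 0x1D007 (P1/RW1/US1/PS0)
  lvl2: tbl 0x1D, slot 19 ⇒ 0x1F007 (P1/RW1/US1/PS0)
  lvl3: tbl 0x1F, slot 24 ⇒ 0x21007 (P1/RW1/US1/PS0)
  ⇒ phys 0x21267  [4 reads]
#1 VA=0x802C181A637 (w,user):
  lvl0: tbl 0x1A, slot 16 ⇒ 0x22007 (P1/RW1/US1/PS0)
  lvl1: tbl 0x22, slot 11 ⇒ 0x24007 (P1/RW1/US1/PS0)
  lvl2: tbl 0x24, slot 12 ⇒ 0x26007 (P1/RW1/US1/PS0)
  lvl3: tbl 0x26, slot 26 ⇒ 0x29003 (P1/RW1/US0/PS0)
  ✗ PROTECTION_VIOLATION  [4 reads]
#2 VA=0x10200A01447 (w,kernel):
  lvl0: tbl 0x1A, slot 2 ⇒ 0x2B007 (P1/RW1/US1/PS0)
  lvl1: tbl 0x2B, slot 8 ⇒ 0x2D007 (P1/RW1/US1/PS0)
  lvl2: tbl 0x2D, slot 5 ⇒ 0x2E007 (P1/RW1/US1/PS0)
  lvl3: tbl 0x2E, slot 1 ⇒ 0x2F007 (P1/RW1/US1/PS0)
  ⇒ phys 0x2F447  [4 reads]
#3 VA=0x10200A01447 (r,kernel):
  TLB hit vpn=0x10200A01 → PA=0x2F447

Access #2 PA: 0x2F447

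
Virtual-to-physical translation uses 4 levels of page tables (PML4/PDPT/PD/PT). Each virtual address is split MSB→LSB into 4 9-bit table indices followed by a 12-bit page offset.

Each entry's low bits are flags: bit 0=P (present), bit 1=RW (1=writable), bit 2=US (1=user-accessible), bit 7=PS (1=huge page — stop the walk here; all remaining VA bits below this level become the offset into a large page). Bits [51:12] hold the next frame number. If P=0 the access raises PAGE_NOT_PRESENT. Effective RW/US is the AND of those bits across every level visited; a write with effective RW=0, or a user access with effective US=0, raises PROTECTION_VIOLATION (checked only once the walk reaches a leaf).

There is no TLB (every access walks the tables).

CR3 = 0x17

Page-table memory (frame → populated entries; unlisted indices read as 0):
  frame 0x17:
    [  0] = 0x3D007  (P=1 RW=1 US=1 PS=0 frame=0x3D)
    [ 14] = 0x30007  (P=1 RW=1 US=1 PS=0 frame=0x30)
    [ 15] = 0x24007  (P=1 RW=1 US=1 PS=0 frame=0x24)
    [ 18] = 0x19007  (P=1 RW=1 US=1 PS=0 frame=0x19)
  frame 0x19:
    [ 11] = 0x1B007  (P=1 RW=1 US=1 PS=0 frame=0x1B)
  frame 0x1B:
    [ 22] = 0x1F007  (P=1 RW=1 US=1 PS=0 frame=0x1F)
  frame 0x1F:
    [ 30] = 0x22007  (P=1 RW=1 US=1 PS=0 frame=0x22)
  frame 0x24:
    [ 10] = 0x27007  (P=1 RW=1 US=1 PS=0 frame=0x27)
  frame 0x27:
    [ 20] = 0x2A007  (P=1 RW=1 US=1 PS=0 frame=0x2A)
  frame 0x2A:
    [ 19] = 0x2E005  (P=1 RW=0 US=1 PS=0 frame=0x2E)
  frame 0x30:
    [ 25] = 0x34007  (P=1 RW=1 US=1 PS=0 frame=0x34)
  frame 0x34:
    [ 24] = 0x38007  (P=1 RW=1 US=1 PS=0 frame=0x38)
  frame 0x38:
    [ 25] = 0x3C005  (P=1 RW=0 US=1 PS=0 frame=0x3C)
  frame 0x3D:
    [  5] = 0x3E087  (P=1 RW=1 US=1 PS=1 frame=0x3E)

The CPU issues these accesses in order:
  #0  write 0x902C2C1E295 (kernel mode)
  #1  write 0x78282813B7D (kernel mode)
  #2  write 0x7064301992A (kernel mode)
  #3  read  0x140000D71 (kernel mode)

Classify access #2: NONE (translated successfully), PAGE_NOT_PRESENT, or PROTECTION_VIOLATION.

Walk each access:
#0 VA=0x902C2C1E295 (w,kernel):
  lvl0: tbl 0x17, slot 18 ⇒ 0x19007 (P1/RW1/US1/PS0)
  lvl1: tbl 0x19, slot 11 ⇒ 0x1B007 (P1/RW1/US1/PS0)
  lvl2: tbl 0x1B, slot 22 ⇒ 0x1F007 (P1/RW1/US1/PS0)
  lvl3: tbl 0x1F, slot 30 ⇒ 0x22007 (P1/RW1/US1/PS0)
  → PA=0x22295  (4 entries read)
#1 VA=0x78282813B7D (w,kernel):
  lvl0: tbl 0x17, slot 15 ⇒ 0x24007 (P1/RW1/US1/PS0)
  lvl1: tbl 0x24, slot 10 ⇒ 0x27007 (P1/RW1/US1/PS0)
  lvl2: tbl 0x27, slot 20 ⇒ 0x2A007 (P1/RW1/US1/PS0)
  lvl3: tbl 0x2A, slot 19 ⇒ 0x2E005 (P1/RW0/US1/PS0)
  → PROTECTION_VIOLATION  (4 entries read)
#2 VA=0x7064301992A (w,kernel):
  lvl0: tbl 0x17, slot 14 ⇒ 0x30007 (P1/RW1/US1/PS0)
  lvl1: tbl 0x30, slot 25 ⇒ 0x34007 (P1/RW1/US1/PS0)
  lvl2: tbl 0x34, slot 24 ⇒ 0x38007 (P1/RW1/US1/PS0)
  lvl3: tbl 0x38, slot 25 ⇒ 0x3C005 (P1/RW0/US1/PS0)
  → PROTECTION_VIOLATION  (4 entries read)
#3 VA=0x140000D71 (r,kernel):
  lvl0: tbl 0x17, slot 0 ⇒ 0x3D007 (P1/RW1/US1/PS0)
  lvl1: tbl 0x3D, slot 5 ⇒ 0x3E087 (P1/RW1/US1/PS1)
  → PA=0x3ED71 (huge @L1)  (2 entries read)

Access #2 fault: PROTECTION_VIOLATION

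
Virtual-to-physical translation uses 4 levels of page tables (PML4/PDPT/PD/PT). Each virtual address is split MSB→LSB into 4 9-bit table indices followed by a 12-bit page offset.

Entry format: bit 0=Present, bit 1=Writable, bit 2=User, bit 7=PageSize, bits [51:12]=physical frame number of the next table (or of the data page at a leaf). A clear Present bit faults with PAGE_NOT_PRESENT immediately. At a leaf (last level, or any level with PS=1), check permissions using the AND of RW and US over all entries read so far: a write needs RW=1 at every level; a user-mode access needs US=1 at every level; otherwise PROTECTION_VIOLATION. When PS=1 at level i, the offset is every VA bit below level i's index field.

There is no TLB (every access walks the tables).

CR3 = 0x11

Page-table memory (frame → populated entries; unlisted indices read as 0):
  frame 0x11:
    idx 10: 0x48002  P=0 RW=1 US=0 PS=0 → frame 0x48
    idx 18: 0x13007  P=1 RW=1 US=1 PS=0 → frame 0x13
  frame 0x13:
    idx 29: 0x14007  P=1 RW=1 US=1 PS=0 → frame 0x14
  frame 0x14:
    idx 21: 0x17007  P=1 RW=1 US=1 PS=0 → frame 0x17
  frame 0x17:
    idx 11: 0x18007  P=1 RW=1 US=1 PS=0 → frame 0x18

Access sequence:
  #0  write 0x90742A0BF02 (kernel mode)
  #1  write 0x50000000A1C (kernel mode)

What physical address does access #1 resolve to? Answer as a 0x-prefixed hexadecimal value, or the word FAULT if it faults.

Trace:
#0 VA=0x90742A0BF02 (w,kernel):
  L0: frame=0x11 idx=18 entry=0x13007 [P=1 RW=1 US=1 PS=0]
  L1: frame=0x13 idx=29 entry=0x14007 [P=1 RW=1 US=1 PS=0]
  L2: frame=0x14 idx=21 entry=0x17007 [P=1 RW=1 US=1 PS=0]
  L3: frame=0x17 idx=11 entry=0x18007 [P=1 RW=1 US=1 PS=0]
  → PA=0x18F02  (4 entries read)
#1 VA=0x50000000A1C (w,kernel):
  L0: frame=0x11 idx=10 entry=0x48002 [P=0 RW=1 US=0 PS=0]
  → PAGE_NOT_PRESENT  (1 entries read)

Access #1 PA: FAULT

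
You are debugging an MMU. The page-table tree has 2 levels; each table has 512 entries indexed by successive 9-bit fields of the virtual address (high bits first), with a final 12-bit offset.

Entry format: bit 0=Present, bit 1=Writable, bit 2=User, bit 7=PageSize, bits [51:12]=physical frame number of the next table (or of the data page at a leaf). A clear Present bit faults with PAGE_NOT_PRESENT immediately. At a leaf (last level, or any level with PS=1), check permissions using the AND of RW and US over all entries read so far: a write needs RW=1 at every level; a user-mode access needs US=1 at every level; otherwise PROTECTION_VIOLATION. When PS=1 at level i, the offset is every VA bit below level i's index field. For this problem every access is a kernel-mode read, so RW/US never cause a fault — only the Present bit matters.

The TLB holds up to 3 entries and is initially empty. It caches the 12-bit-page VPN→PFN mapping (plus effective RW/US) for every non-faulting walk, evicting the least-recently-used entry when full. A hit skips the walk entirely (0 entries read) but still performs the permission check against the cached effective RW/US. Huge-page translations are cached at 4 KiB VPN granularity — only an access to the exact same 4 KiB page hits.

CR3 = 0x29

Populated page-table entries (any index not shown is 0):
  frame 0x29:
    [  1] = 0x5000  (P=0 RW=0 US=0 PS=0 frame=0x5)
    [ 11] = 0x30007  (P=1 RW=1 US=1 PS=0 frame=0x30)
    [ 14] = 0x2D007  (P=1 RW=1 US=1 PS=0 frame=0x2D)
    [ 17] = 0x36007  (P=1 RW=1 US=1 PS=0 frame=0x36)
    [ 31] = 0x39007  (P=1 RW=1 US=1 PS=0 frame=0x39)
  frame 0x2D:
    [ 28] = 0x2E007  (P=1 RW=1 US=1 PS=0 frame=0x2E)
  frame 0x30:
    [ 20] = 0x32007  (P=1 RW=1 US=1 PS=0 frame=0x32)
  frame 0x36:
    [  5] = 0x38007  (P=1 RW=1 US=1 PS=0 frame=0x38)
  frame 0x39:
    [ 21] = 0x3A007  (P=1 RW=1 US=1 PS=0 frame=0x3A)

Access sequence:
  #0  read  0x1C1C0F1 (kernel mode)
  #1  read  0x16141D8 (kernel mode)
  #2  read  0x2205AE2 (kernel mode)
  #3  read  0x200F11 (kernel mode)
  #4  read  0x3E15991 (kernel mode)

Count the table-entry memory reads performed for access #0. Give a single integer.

Trace:
#0 VA=0x1C1C0F1 (r,kernel):
  L0 @0x29[14] → 0x2D007  P=1,RW=1,US=1,PS=0
  L1 @0x2D[28] → 0x2E007  P=1,RW=1,US=1,PS=0
  ⇒ phys 0x2E0F1  [2 reads]
#1 VA=0x16141D8 (r,kernel):
  L0 @0x29[11] → 0x30007  P=1,RW=1,US=1,PS=0
  L1 @0x30[20] → 0x32007  P=1,RW=1,US=1,PS=0
  ⇒ phys 0x321D8  [2 reads]
#2 VA=0x2205AE2 (r,kernel):
  L0 @0x29[17] → 0x36007  P=1,RW=1,US=1,PS=0
  L1 @0x36[5] → 0x38007  P=1,RW=1,US=1,PS=0
  ⇒ phys 0x38AE2  [2 reads]
#3 VA=0x200F11 (r,kernel):
  L0 @0x29[1] → 0x5000  P=0,RW=0,US=0,PS=0
  ✗ PAGE_NOT_PRESENT  [1 reads]
#4 VA=0x3E15991 (r,kernel):
  L0 @0x29[31] → 0x39007  P=1,RW=1,US=1,PS=0
  L1 @0x39[21] → 0x3A007  P=1,RW=1,US=1,PS=0
  ⇒ phys 0x3A991  [2 reads]

Entries read for #0: 2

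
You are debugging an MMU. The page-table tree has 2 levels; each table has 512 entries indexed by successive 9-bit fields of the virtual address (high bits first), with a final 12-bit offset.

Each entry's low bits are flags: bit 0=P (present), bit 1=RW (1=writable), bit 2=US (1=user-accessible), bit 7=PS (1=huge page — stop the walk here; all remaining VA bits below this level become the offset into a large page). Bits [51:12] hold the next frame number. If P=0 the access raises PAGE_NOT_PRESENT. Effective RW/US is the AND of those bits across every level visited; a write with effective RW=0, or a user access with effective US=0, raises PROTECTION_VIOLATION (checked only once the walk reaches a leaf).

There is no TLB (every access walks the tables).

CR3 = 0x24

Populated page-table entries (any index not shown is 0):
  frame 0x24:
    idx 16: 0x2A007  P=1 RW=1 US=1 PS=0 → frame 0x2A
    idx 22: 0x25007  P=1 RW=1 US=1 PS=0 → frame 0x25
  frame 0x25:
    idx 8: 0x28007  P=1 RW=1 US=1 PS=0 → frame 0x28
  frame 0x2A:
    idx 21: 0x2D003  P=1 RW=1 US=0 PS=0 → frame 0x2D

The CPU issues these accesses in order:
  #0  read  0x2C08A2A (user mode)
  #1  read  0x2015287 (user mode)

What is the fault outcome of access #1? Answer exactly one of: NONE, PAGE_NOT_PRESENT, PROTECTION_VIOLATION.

Trace:
#0 VA=0x2C08A2A (r,user):
  L0: frame=0x24 idx=22 entry=0x25007 [P=1 RW=1 US=1 PS=0]
  L1: frame=0x25 idx=8 entry=0x28007 [P=1 RW=1 US=1 PS=0]
  ⇒ phys 0x28A2A  [2 reads]
#1 VA=0x2015287 (r,user):
  L0: frame=0x24 idx=16 entry=0x2A007 [P=1 RW=1 US=1 PS=0]
  L1: frame=0x2A idx=21 entry=0x2D003 [P=1 RW=1 US=0 PS=0]
  ✗ PROTECTION_VIOLATION  [2 reads]

Access #1 fault: PROTECTION_VIOLATION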